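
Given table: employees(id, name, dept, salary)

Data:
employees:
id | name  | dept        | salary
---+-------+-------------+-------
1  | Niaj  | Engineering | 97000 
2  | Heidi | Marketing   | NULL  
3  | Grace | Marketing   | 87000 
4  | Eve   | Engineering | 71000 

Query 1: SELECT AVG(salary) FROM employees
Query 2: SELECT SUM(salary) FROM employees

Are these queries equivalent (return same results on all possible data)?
No, not equivalent

Query 1 returns: [(85000.0,)]
Query 2 returns: [(255000,)]

Reason: AVG vs SUM give different aggregate values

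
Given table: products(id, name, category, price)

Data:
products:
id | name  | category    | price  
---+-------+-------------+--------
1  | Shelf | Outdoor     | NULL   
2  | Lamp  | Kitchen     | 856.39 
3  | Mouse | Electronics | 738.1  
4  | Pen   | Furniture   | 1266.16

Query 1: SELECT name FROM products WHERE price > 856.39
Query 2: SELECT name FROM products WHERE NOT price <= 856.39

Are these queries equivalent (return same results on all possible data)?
Yes, equivalent

Both queries return: [('Pen',)]

Reason: Both filter price > 856.39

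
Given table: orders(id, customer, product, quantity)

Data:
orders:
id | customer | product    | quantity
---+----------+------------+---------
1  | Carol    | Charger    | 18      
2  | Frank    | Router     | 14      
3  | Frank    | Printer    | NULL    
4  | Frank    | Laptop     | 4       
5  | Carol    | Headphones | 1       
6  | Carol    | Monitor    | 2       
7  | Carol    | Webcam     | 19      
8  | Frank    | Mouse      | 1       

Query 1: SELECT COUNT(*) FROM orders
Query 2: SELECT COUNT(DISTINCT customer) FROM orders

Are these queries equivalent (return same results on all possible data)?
No, not equivalent

Query 1 returns: [(8,)]
Query 2 returns: [(2,)]

Reason: COUNT(*) counts rows, COUNT(DISTINCT customer) counts unique customers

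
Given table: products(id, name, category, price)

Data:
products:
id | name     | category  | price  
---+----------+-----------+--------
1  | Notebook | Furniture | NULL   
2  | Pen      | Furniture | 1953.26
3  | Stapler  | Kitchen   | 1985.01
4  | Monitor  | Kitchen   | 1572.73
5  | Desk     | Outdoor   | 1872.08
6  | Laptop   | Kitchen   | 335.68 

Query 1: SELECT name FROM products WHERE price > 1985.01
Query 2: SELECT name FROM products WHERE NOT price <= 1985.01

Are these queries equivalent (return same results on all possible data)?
Yes, equivalent

Both queries return: []

Reason: Both filter price > 1985.01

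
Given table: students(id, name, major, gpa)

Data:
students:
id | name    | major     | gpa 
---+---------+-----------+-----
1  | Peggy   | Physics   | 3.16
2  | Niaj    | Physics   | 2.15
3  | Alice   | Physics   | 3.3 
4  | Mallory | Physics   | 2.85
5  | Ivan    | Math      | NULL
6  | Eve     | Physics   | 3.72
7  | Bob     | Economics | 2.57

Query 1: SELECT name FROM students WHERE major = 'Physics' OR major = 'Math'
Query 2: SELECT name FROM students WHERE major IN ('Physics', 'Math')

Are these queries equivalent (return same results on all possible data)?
Yes, equivalent

Both queries return: [('Alice',), ('Eve',), ('Ivan',), ('Mallory',), ('Niaj',), ('Peggy',)]

Reason: OR vs IN are equivalent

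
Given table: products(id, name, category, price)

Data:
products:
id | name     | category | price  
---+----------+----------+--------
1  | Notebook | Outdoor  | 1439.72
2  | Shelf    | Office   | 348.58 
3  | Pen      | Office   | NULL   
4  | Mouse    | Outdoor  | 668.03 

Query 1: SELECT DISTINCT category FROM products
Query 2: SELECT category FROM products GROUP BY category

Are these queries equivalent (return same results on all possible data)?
Yes, equivalent

Both queries return: [('Office',), ('Outdoor',)]

Reason: Both get unique categorys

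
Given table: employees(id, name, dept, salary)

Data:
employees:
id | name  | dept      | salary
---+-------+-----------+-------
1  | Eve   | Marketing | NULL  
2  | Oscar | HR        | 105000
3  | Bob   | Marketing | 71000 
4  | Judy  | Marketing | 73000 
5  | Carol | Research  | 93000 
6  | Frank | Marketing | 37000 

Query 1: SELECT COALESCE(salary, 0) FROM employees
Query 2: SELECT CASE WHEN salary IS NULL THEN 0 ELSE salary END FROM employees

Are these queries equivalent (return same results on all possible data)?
Yes, equivalent

Both queries return: [(0,), (37000,), (71000,), (73000,), (93000,), (105000,)]

Reason: COALESCE vs CASE for NULL handling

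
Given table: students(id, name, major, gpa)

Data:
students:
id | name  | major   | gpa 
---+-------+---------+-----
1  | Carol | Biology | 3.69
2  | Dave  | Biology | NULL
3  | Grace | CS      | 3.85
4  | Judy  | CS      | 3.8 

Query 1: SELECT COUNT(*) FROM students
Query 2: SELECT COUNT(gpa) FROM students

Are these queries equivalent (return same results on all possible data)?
No, not equivalent

Query 1 returns: [(4,)]
Query 2 returns: [(3,)]

Reason: COUNT(*) includes NULLs, COUNT(column) excludes them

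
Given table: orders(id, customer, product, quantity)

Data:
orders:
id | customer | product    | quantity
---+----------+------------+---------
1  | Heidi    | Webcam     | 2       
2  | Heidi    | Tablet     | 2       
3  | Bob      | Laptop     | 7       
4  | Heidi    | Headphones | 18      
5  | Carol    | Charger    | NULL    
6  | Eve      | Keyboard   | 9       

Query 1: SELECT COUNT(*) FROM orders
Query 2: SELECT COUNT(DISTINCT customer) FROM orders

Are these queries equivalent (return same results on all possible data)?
No, not equivalent

Query 1 returns: [(6,)]
Query 2 returns: [(4,)]

Reason: COUNT(*) counts rows, COUNT(DISTINCT customer) counts unique customers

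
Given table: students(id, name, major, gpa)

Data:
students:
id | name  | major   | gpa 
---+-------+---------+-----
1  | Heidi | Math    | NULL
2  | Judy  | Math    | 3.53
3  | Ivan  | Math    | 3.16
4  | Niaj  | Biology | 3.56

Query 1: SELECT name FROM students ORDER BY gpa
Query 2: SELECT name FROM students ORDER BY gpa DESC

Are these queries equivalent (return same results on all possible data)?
No, not equivalent

Query 1 returns: [('Heidi',), ('Ivan',), ('Judy',), ('Niaj',)]
Query 2 returns: [('Niaj',), ('Judy',), ('Ivan',), ('Heidi',)]

Reason: ASC vs DESC gives opposite ordering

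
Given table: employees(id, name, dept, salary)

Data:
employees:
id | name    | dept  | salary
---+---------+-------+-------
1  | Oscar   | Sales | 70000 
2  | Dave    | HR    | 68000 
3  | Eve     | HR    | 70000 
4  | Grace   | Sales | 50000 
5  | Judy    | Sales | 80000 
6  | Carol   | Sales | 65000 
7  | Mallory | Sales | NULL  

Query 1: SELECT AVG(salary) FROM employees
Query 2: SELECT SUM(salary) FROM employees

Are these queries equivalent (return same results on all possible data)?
No, not equivalent

Query 1 returns: [(67166.66666666667,)]
Query 2 returns: [(403000,)]

Reason: AVG vs SUM give different aggregate values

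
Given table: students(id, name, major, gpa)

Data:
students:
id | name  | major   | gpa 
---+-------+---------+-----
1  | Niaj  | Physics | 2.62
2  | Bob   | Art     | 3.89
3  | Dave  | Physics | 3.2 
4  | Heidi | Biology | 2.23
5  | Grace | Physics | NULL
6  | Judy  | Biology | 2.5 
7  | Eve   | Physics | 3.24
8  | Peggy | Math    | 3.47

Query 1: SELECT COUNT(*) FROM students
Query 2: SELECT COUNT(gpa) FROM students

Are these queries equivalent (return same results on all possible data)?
No, not equivalent

Query 1 returns: [(8,)]
Query 2 returns: [(7,)]

Reason: COUNT(*) includes NULLs, COUNT(column) excludes them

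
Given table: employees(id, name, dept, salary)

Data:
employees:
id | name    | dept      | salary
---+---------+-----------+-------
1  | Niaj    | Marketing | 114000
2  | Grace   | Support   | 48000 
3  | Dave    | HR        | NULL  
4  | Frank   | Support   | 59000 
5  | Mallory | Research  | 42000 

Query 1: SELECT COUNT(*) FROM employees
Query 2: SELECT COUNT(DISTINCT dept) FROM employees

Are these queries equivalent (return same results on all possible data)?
No, not equivalent

Query 1 returns: [(5,)]
Query 2 returns: [(4,)]

Reason: COUNT(*) counts rows, COUNT(DISTINCT dept) counts unique depts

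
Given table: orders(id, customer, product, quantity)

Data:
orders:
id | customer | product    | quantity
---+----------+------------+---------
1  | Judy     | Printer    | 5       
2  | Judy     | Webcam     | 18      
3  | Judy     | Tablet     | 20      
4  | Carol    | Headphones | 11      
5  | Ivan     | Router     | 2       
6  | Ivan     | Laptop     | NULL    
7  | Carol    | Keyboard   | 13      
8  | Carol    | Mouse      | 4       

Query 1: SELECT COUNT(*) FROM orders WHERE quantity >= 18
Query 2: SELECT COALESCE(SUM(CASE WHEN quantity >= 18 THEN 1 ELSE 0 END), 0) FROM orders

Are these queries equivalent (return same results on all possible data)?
Yes, equivalent

Both queries return: [(2,)]

Reason: COUNT with WHERE vs conditional SUM (COALESCE handles empty-table NULL)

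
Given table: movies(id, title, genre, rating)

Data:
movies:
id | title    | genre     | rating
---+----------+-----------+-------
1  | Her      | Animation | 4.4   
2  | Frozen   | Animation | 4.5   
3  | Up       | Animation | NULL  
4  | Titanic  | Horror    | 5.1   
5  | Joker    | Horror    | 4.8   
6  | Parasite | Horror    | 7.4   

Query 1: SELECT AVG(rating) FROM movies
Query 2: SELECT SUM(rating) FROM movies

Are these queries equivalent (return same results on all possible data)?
No, not equivalent

Query 1 returns: [(5.24,)]
Query 2 returns: [(26.2,)]

Reason: AVG vs SUM give different aggregate values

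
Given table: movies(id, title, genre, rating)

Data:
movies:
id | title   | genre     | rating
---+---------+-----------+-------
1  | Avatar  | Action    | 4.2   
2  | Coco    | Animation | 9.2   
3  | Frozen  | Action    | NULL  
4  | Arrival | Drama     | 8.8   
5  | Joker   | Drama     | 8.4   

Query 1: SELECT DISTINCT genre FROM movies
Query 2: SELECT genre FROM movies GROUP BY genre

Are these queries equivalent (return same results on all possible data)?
Yes, equivalent

Both queries return: [('Action',), ('Animation',), ('Drama',)]

Reason: Both get unique genres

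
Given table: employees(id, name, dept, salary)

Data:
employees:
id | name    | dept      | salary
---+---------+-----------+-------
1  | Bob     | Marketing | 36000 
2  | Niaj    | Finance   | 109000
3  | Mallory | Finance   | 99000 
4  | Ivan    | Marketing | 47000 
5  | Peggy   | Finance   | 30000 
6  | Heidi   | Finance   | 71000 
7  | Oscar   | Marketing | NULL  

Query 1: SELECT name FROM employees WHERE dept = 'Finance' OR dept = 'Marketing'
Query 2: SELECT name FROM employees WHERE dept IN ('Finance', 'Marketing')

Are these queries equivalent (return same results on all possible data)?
Yes, equivalent

Both queries return: [('Bob',), ('Heidi',), ('Ivan',), ('Mallory',), ('Niaj',), ('Oscar',), ('Peggy',)]

Reason: OR vs IN are equivalent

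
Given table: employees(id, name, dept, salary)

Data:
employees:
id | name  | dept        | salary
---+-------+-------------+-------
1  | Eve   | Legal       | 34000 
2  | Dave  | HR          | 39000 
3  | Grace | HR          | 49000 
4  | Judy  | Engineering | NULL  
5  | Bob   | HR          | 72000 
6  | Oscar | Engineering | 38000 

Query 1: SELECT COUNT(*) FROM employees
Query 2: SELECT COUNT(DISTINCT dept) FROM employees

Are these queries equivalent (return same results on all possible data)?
No, not equivalent

Query 1 returns: [(6,)]
Query 2 returns: [(3,)]

Reason: COUNT(*) counts rows, COUNT(DISTINCT dept) counts unique depts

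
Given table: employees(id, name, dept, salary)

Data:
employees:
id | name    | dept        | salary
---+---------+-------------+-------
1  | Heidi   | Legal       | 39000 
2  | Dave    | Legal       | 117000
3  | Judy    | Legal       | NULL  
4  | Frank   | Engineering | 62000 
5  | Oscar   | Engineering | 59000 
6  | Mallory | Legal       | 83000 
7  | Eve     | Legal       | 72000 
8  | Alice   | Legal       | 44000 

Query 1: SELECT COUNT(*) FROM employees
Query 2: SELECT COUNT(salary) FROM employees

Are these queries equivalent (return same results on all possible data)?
No, not equivalent

Query 1 returns: [(8,)]
Query 2 returns: [(7,)]

Reason: COUNT(*) includes NULLs, COUNT(column) excludes them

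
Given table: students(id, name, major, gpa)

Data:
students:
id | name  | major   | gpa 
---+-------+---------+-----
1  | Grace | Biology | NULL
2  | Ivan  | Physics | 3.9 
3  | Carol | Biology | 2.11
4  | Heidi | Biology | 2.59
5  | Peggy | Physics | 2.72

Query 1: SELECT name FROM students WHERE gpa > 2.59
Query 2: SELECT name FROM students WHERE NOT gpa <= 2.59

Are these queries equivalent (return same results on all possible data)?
Yes, equivalent

Both queries return: [('Ivan',), ('Peggy',)]

Reason: Both filter gpa > 2.59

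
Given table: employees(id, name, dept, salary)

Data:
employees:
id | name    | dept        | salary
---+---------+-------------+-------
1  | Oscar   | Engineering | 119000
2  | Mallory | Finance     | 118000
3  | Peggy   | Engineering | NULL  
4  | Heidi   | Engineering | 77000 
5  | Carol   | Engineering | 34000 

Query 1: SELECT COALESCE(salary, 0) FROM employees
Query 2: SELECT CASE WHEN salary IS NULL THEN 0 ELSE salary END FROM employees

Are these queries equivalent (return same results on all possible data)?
Yes, equivalent

Both queries return: [(0,), (34000,), (77000,), (118000,), (119000,)]

Reason: COALESCE vs CASE for NULL handling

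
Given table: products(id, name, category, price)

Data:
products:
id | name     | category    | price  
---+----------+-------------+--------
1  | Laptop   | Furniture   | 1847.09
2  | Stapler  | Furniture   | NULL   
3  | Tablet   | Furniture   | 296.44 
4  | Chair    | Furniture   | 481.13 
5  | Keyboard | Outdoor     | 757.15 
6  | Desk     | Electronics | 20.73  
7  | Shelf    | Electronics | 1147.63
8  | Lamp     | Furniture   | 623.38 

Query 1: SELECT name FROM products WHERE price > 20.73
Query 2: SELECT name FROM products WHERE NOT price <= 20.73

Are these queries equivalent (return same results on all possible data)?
Yes, equivalent

Both queries return: [('Chair',), ('Keyboard',), ('Lamp',), ('Laptop',), ('Shelf',), ('Tablet',)]

Reason: Both filter price > 20.73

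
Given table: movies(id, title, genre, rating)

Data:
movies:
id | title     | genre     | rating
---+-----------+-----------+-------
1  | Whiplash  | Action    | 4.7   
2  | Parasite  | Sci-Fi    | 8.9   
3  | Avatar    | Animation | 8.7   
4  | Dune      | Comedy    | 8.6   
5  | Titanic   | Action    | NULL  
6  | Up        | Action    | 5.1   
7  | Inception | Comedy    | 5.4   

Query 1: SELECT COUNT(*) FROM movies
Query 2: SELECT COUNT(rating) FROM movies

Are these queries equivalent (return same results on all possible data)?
No, not equivalent

Query 1 returns: [(7,)]
Query 2 returns: [(6,)]

Reason: COUNT(*) includes NULLs, COUNT(column) excludes them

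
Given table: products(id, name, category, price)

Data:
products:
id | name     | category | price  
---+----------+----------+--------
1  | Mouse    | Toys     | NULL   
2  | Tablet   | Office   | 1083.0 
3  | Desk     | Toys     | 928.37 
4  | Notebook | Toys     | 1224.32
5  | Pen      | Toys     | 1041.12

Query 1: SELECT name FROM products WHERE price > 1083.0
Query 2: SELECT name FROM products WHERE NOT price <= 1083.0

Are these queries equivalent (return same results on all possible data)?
Yes, equivalent

Both queries return: [('Notebook',)]

Reason: Both filter price > 1083.0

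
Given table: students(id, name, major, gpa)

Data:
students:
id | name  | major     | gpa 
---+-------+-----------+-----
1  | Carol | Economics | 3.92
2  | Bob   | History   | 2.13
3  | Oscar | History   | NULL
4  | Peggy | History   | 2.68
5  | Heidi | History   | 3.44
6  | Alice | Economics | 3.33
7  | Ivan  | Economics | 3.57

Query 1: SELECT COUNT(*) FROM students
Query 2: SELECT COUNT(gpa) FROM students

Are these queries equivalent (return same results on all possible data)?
No, not equivalent

Query 1 returns: [(7,)]
Query 2 returns: [(6,)]

Reason: COUNT(*) includes NULLs, COUNT(column) excludes them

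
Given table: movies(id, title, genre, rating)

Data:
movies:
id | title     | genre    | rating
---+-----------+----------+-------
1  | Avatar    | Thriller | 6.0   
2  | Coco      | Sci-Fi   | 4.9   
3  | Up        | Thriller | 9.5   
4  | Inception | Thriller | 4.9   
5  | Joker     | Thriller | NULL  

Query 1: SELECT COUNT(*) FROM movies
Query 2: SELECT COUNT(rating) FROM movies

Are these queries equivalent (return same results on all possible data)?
No, not equivalent

Query 1 returns: [(5,)]
Query 2 returns: [(4,)]

Reason: COUNT(*) includes NULLs, COUNT(column) excludes them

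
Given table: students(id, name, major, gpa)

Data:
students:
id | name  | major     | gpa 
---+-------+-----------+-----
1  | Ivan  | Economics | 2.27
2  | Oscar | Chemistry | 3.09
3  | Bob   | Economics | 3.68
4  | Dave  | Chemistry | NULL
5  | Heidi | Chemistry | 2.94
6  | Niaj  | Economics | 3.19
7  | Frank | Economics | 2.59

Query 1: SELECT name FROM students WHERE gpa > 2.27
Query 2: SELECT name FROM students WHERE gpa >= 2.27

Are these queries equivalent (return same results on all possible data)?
No, not equivalent

Query 1 returns: [('Oscar',), ('Bob',), ('Heidi',), ('Niaj',), ('Frank',)]
Query 2 returns: [('Ivan',), ('Oscar',), ('Bob',), ('Heidi',), ('Niaj',), ('Frank',)]

Reason: > vs >= gives different results when gpa = 2.27 exists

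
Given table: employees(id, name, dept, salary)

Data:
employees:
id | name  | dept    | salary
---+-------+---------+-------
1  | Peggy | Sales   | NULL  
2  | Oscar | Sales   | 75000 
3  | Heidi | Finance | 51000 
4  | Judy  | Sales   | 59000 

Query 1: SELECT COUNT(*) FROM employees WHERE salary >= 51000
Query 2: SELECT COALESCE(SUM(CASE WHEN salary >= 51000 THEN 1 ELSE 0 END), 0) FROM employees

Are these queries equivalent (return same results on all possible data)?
Yes, equivalent

Both queries return: [(3,)]

Reason: COUNT with WHERE vs conditional SUM (COALESCE handles empty-table NULL)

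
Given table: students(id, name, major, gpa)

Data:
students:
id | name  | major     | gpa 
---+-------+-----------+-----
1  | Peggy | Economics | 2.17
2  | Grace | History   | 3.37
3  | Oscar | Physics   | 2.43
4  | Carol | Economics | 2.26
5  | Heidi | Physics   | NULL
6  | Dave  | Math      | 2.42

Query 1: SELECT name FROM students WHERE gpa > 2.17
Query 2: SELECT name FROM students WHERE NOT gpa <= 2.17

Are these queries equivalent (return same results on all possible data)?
Yes, equivalent

Both queries return: [('Carol',), ('Dave',), ('Grace',), ('Oscar',)]

Reason: Both filter gpa > 2.17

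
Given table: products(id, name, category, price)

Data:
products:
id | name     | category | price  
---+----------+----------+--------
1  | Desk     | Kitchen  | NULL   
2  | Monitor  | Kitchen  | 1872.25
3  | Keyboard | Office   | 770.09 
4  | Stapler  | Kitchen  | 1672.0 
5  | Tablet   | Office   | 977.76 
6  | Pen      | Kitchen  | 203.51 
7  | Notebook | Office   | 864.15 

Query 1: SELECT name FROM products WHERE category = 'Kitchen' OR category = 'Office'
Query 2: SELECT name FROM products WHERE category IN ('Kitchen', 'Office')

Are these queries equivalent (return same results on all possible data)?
Yes, equivalent

Both queries return: [('Desk',), ('Keyboard',), ('Monitor',), ('Notebook',), ('Pen',), ('Stapler',), ('Tablet',)]

Reason: OR vs IN are equivalent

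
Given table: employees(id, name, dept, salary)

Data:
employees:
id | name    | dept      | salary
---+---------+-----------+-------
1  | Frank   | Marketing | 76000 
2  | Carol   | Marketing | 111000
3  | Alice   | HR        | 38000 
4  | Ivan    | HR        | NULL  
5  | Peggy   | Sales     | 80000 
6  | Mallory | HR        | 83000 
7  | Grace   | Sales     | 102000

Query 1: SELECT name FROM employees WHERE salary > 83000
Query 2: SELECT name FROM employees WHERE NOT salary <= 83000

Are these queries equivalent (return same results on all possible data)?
Yes, equivalent

Both queries return: [('Carol',), ('Grace',)]

Reason: Both filter salary > 83000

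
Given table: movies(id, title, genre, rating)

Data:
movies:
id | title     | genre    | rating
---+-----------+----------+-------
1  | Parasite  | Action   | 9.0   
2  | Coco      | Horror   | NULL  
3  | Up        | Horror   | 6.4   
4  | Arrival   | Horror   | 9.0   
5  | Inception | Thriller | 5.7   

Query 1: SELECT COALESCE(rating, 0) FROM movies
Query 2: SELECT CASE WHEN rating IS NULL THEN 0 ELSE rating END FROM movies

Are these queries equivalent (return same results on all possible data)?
Yes, equivalent

Both queries return: [(0,), (5.7,), (6.4,), (9.0,), (9.0,)]

Reason: COALESCE vs CASE for NULL handling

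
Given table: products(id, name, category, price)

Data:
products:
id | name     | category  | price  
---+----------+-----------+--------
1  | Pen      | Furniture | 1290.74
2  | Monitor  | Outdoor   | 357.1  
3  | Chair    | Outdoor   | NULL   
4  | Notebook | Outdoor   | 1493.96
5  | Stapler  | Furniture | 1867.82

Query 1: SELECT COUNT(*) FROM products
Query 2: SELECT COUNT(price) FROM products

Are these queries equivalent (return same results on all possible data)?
No, not equivalent

Query 1 returns: [(5,)]
Query 2 returns: [(4,)]

Reason: COUNT(*) includes NULLs, COUNT(column) excludes them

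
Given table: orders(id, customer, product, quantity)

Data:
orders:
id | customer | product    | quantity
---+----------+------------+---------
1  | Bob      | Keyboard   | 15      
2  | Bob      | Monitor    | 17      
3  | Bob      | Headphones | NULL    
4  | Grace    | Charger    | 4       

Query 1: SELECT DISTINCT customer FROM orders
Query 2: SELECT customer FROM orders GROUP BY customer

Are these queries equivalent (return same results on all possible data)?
Yes, equivalent

Both queries return: [('Bob',), ('Grace',)]

Reason: Both get unique customers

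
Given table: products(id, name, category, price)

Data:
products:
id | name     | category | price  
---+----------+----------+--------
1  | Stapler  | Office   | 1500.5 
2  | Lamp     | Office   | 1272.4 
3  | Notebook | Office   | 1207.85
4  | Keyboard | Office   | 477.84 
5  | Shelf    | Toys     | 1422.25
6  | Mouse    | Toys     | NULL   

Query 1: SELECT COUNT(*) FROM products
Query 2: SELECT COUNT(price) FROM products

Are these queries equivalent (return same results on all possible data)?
No, not equivalent

Query 1 returns: [(6,)]
Query 2 returns: [(5,)]

Reason: COUNT(*) includes NULLs, COUNT(column) excludes them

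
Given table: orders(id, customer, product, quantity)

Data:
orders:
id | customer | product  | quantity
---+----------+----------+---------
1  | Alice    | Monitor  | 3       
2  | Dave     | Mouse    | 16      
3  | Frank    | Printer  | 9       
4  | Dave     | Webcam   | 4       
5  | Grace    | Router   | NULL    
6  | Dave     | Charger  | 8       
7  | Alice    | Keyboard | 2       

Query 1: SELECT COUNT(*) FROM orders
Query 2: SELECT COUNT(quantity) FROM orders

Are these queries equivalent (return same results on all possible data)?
No, not equivalent

Query 1 returns: [(7,)]
Query 2 returns: [(6,)]

Reason: COUNT(*) includes NULLs, COUNT(column) excludes them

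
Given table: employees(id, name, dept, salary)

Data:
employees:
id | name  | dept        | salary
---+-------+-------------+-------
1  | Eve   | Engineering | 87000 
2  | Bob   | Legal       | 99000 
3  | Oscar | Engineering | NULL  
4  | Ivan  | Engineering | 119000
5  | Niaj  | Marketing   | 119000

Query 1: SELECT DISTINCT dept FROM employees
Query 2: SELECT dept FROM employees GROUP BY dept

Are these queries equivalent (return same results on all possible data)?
Yes, equivalent

Both queries return: [('Engineering',), ('Legal',), ('Marketing',)]

Reason: Both get unique depts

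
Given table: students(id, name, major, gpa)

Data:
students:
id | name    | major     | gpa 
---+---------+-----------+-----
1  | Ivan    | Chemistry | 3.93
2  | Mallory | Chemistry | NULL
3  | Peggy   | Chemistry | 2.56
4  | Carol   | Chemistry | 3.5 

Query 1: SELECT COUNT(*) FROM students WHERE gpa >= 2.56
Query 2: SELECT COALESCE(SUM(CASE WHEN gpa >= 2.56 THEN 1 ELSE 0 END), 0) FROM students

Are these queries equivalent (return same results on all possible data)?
Yes, equivalent

Both queries return: [(3,)]

Reason: COUNT with WHERE vs conditional SUM (COALESCE handles empty-table NULL)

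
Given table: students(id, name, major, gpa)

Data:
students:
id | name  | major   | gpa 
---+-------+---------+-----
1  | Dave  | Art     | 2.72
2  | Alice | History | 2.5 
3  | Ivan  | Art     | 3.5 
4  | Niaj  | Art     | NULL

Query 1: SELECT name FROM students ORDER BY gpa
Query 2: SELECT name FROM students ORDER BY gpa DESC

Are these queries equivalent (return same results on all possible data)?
No, not equivalent

Query 1 returns: [('Niaj',), ('Alice',), ('Dave',), ('Ivan',)]
Query 2 returns: [('Ivan',), ('Dave',), ('Alice',), ('Niaj',)]

Reason: ASC vs DESC gives opposite ordering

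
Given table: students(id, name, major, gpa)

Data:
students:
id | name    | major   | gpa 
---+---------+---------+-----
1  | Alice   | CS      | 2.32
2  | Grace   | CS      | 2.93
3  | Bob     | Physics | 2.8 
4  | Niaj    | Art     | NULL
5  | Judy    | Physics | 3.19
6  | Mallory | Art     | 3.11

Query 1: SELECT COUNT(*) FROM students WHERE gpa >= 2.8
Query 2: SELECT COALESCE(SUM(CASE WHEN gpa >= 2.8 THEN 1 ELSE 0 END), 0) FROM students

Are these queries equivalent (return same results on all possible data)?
Yes, equivalent

Both queries return: [(4,)]

Reason: COUNT with WHERE vs conditional SUM (COALESCE handles empty-table NULL)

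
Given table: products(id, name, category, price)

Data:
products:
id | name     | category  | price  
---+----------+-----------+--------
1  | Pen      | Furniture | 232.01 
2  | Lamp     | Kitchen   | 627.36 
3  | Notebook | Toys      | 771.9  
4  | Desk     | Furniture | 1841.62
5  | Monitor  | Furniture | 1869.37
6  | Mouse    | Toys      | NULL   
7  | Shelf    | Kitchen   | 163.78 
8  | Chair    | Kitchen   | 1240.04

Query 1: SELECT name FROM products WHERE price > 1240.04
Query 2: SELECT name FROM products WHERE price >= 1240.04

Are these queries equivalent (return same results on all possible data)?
No, not equivalent

Query 1 returns: [('Desk',), ('Monitor',)]
Query 2 returns: [('Desk',), ('Monitor',), ('Chair',)]

Reason: > vs >= gives different results when price = 1240.04 exists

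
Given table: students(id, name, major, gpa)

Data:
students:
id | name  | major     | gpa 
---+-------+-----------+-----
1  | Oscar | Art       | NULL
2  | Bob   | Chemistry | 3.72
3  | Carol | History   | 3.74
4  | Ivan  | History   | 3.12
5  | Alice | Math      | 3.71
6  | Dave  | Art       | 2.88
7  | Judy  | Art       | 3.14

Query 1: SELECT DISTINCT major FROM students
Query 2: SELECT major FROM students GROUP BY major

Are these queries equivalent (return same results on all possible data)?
Yes, equivalent

Both queries return: [('Art',), ('Chemistry',), ('History',), ('Math',)]

Reason: Both get unique majors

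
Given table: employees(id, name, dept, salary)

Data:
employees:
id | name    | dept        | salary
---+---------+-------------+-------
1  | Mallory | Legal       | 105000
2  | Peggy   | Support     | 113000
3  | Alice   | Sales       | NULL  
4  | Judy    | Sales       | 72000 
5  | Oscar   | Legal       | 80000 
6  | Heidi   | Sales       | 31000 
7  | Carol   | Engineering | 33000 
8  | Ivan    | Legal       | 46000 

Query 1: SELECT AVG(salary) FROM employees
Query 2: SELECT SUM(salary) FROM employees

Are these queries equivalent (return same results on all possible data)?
No, not equivalent

Query 1 returns: [(68571.42857142857,)]
Query 2 returns: [(480000,)]

Reason: AVG vs SUM give different aggregate values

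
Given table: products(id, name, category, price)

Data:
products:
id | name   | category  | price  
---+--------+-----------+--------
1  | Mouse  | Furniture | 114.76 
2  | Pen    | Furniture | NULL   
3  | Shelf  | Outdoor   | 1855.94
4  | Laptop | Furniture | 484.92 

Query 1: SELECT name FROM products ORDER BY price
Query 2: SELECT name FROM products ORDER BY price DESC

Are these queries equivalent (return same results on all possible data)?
No, not equivalent

Query 1 returns: [('Pen',), ('Mouse',), ('Laptop',), ('Shelf',)]
Query 2 returns: [('Shelf',), ('Laptop',), ('Mouse',), ('Pen',)]

Reason: ASC vs DESC gives opposite ordering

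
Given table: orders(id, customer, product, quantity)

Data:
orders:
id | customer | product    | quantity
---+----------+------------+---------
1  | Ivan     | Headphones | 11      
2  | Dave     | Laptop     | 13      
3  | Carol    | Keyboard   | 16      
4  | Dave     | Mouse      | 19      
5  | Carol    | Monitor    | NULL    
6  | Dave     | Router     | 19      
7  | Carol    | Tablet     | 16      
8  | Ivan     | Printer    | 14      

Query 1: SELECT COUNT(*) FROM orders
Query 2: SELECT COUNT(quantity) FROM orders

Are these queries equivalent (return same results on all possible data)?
No, not equivalent

Query 1 returns: [(8,)]
Query 2 returns: [(7,)]

Reason: COUNT(*) includes NULLs, COUNT(column) excludes them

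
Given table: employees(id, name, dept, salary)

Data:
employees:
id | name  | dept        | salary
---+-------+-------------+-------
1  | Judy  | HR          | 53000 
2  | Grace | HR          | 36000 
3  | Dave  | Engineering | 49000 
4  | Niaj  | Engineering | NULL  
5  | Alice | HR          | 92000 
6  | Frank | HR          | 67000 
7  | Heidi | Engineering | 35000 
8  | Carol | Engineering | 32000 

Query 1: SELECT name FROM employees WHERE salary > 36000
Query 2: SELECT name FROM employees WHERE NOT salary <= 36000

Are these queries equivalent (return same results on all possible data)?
Yes, equivalent

Both queries return: [('Alice',), ('Dave',), ('Frank',), ('Judy',)]

Reason: Both filter salary > 36000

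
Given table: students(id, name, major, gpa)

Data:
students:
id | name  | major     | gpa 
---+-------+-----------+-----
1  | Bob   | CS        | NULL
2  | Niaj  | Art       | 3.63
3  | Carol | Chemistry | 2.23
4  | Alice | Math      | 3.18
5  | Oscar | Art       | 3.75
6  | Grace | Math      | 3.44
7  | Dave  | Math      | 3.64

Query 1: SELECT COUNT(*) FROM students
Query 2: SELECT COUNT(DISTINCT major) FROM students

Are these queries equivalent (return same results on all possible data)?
No, not equivalent

Query 1 returns: [(7,)]
Query 2 returns: [(4,)]

Reason: COUNT(*) counts rows, COUNT(DISTINCT major) counts unique majors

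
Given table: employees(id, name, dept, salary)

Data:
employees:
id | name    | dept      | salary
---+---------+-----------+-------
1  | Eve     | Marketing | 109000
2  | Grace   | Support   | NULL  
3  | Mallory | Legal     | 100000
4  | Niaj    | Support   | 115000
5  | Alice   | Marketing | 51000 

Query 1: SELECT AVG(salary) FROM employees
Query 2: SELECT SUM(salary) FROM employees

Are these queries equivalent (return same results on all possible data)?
No, not equivalent

Query 1 returns: [(93750.0,)]
Query 2 returns: [(375000,)]

Reason: AVG vs SUM give different aggregate values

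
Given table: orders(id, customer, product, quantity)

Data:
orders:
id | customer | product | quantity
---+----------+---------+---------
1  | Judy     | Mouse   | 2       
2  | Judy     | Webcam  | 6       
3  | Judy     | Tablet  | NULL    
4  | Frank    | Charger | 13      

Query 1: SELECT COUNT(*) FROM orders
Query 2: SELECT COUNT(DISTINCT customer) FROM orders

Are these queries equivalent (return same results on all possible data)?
No, not equivalent

Query 1 returns: [(4,)]
Query 2 returns: [(2,)]

Reason: COUNT(*) counts rows, COUNT(DISTINCT customer) counts unique customers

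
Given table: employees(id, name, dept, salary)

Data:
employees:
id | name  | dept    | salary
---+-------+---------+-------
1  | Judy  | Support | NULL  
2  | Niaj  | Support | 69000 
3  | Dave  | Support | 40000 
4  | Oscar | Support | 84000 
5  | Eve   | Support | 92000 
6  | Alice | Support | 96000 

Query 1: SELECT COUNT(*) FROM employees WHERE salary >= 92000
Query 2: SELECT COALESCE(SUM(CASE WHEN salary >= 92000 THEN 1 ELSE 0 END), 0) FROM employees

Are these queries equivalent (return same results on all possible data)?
Yes, equivalent

Both queries return: [(2,)]

Reason: COUNT with WHERE vs conditional SUM (COALESCE handles empty-table NULL)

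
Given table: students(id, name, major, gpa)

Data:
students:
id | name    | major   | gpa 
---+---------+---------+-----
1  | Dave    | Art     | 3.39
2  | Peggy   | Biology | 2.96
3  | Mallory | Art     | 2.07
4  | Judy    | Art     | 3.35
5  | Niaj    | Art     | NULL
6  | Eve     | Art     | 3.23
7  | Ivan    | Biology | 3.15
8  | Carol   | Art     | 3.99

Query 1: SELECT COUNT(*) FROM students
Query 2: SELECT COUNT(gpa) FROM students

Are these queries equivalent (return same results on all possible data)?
No, not equivalent

Query 1 returns: [(8,)]
Query 2 returns: [(7,)]

Reason: COUNT(*) includes NULLs, COUNT(column) excludes them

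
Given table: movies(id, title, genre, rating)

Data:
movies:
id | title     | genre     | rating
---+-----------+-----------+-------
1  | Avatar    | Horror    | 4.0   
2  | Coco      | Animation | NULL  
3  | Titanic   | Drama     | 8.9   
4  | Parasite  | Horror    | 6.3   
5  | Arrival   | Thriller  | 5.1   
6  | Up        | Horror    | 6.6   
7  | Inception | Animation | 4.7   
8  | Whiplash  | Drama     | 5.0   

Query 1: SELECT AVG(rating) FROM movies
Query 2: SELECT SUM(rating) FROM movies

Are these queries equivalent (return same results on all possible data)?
No, not equivalent

Query 1 returns: [(5.8,)]
Query 2 returns: [(40.6,)]

Reason: AVG vs SUM give different aggregate values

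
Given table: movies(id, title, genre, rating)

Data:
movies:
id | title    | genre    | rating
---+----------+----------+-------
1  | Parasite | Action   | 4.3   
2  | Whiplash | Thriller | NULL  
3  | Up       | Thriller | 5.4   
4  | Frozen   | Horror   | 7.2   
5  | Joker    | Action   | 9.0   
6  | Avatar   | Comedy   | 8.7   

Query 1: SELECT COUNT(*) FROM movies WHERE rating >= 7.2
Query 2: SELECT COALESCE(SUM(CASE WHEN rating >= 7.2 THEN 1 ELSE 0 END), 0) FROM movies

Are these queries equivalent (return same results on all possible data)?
Yes, equivalent

Both queries return: [(3,)]

Reason: COUNT with WHERE vs conditional SUM (COALESCE handles empty-table NULL)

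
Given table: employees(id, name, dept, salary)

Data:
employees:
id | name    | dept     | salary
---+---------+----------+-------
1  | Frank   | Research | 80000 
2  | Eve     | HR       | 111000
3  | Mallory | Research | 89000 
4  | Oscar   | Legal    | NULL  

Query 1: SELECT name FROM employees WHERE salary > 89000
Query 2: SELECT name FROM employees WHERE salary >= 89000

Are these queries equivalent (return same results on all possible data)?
No, not equivalent

Query 1 returns: [('Eve',)]
Query 2 returns: [('Eve',), ('Mallory',)]

Reason: > vs >= gives different results when salary = 89000 exists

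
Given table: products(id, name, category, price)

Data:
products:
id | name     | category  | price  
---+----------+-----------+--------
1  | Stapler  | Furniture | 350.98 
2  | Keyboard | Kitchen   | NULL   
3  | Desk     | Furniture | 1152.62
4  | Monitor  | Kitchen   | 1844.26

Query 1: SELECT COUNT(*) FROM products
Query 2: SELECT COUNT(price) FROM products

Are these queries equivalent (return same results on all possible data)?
No, not equivalent

Query 1 returns: [(4,)]
Query 2 returns: [(3,)]

Reason: COUNT(*) includes NULLs, COUNT(column) excludes them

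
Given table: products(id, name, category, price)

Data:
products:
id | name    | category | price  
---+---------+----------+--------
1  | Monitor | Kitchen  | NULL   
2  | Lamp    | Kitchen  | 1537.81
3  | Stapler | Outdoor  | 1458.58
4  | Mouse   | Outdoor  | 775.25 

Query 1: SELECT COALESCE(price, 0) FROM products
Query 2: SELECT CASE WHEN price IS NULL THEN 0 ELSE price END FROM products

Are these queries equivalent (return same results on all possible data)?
Yes, equivalent

Both queries return: [(0,), (775.25,), (1458.58,), (1537.81,)]

Reason: COALESCE vs CASE for NULL handling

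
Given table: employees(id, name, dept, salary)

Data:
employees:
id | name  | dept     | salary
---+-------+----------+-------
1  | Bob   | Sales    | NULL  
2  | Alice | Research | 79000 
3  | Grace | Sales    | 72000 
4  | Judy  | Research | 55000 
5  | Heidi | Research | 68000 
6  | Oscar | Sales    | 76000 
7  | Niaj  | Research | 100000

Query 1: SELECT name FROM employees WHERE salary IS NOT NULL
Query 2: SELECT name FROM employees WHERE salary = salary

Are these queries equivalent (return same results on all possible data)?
Yes, equivalent

Both queries return: [('Alice',), ('Grace',), ('Heidi',), ('Judy',), ('Niaj',), ('Oscar',)]

Reason: IS NOT NULL vs self-equality (both exclude NULLs)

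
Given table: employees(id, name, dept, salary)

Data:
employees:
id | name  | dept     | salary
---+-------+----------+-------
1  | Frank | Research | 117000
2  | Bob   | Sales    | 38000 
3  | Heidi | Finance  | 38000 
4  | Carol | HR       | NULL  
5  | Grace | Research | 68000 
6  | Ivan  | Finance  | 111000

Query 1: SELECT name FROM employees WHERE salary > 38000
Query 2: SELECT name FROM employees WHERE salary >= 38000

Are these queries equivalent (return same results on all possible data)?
No, not equivalent

Query 1 returns: [('Frank',), ('Grace',), ('Ivan',)]
Query 2 returns: [('Frank',), ('Bob',), ('Heidi',), ('Grace',), ('Ivan',)]

Reason: > vs >= gives different results when salary = 38000 exists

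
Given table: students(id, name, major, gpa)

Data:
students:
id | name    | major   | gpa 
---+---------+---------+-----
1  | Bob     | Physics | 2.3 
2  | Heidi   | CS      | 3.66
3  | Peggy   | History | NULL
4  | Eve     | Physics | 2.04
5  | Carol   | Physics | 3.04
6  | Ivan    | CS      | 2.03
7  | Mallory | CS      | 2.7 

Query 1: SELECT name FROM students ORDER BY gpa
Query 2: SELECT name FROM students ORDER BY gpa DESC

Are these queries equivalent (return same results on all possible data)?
No, not equivalent

Query 1 returns: [('Peggy',), ('Ivan',), ('Eve',), ('Bob',), ('Mallory',), ('Carol',), ('Heidi',)]
Query 2 returns: [('Heidi',), ('Carol',), ('Mallory',), ('Bob',), ('Eve',), ('Ivan',), ('Peggy',)]

Reason: ASC vs DESC gives opposite ordering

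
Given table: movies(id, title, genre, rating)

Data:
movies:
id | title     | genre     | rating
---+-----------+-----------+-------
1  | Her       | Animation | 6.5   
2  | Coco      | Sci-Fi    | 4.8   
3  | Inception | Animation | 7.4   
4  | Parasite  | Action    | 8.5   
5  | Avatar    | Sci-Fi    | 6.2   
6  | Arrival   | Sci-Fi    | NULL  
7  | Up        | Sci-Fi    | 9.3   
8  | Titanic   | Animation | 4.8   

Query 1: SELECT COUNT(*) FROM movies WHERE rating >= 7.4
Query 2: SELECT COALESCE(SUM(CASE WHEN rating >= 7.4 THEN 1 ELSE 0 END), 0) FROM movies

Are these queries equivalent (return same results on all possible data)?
Yes, equivalent

Both queries return: [(3,)]

Reason: COUNT with WHERE vs conditional SUM (COALESCE handles empty-table NULL)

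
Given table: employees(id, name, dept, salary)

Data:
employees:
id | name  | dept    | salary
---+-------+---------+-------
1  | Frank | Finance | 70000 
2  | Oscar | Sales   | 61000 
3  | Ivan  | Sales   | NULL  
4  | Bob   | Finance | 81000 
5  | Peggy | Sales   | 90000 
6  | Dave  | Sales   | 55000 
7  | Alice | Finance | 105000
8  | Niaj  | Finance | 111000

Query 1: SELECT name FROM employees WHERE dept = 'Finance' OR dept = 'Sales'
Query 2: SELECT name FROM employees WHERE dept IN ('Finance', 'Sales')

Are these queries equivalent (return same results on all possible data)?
Yes, equivalent

Both queries return: [('Alice',), ('Bob',), ('Dave',), ('Frank',), ('Ivan',), ('Niaj',), ('Oscar',), ('Peggy',)]

Reason: OR vs IN are equivalent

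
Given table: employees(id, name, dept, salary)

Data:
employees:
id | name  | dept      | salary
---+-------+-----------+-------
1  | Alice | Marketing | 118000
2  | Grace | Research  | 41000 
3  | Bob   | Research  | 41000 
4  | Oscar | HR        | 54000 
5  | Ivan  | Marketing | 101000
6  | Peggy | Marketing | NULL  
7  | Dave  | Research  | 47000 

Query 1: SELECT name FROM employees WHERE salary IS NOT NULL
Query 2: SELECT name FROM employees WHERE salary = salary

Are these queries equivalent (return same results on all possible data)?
Yes, equivalent

Both queries return: [('Alice',), ('Bob',), ('Dave',), ('Grace',), ('Ivan',), ('Oscar',)]

Reason: IS NOT NULL vs self-equality (both exclude NULLs)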